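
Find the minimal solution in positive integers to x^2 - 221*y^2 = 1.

(x, y) = (1665, 112)

First expand sqrt(221) as a continued fraction. With x_i = (sqrt(221) + m_i)/d_i and (m_0, d_0) = (0, 1): a_0 = floor(sqrt(221)) = 14, since 14^2 = 196 <= 221 < 225 = 15^2.
Iterate m_{i+1} = d_i*a_i - m_i, d_{i+1} = (221 - m_{i+1}^2)/d_i, a_{i+1} = floor((a_0 + m_{i+1})/d_{i+1}):
  m_1 = 1*14 - 0 = 14, d_1 = (221 - 14^2)/1 = 25/1 = 25, a_1 = floor((14 + 14)/25) = 1.
  m_2 = 25*1 - 14 = 11, d_2 = (221 - 11^2)/25 = 100/25 = 4, a_2 = floor((14 + 11)/4) = 6.
  m_3 = 4*6 - 11 = 13, d_3 = (221 - 13^2)/4 = 52/4 = 13, a_3 = floor((14 + 13)/13) = 2.
  m_4 = 13*2 - 13 = 13, d_4 = (221 - 13^2)/13 = 52/13 = 4, a_4 = floor((14 + 13)/4) = 6.
  m_5 = 4*6 - 13 = 11, d_5 = (221 - 11^2)/4 = 100/4 = 25, a_5 = floor((14 + 11)/25) = 1.
  m_6 = 25*1 - 11 = 14, d_6 = (221 - 14^2)/25 = 25/25 = 1, a_6 = floor((14 + 14)/1) = 28.
  m_7 = 1*28 - 14 = 14, d_7 = (221 - 14^2)/1 = 25/1 = 25: (m_7, d_7) = (m_1, d_1) = (14, 25), so from here the quotients repeat a_1, ..., a_6; the period length is 6.
So sqrt(221) = [14; (1, 6, 2, 6, 1, 28)] with period length k = 6.
k is even, so the fundamental solution of x^2 - 221y^2 = 1 is (p_{k-1}, q_{k-1}) = (p_5, q_5); compute convergents through index 5.
Convergents (p_i = a_i*p_{i-1} + p_{i-2}, q_i = a_i*q_{i-1} + q_{i-2} with p_{-2}=0, p_{-1}=1, q_{-2}=1, q_{-1}=0):
  i=0: a_0=14, p_0 = 14*1 + 0 = 14, q_0 = 14*0 + 1 = 1.
  i=1: a_1=1, p_1 = 1*14 + 1 = 15, q_1 = 1*1 + 0 = 1.
  i=2: a_2=6, p_2 = 6*15 + 14 = 104, q_2 = 6*1 + 1 = 7.
  i=3: a_3=2, p_3 = 2*104 + 15 = 223, q_3 = 2*7 + 1 = 15.
  i=4: a_4=6, p_4 = 6*223 + 104 = 1442, q_4 = 6*15 + 7 = 97.
  i=5: a_5=1, p_5 = 1*1442 + 223 = 1665, q_5 = 1*97 + 15 = 112.
Check: 1665^2 - 221*112^2 = 2772225 - 2772224 = 1, so (x, y) = (1665, 112) solves the equation, and by the theorem it is the least positive solution.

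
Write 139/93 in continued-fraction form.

Run the Euclidean algorithm on 139 and 93; the successive quotients are the partial quotients a_0, a_1, ... (each step inverts the fractional part left over by the previous one):
  139 = 1*93 + 46, so a_0 = 1.
  93 = 2*46 + 1, so a_1 = 2.
  46 = 46*1 + 0, so a_2 = 46.
The remainder reaches 0 after 3 divisions, so the expansion has 3 partial quotients, read off in order.

[1; 2, 46]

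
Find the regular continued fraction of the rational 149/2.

Run the Euclidean algorithm on 149 and 2; the successive quotients are the partial quotients a_0, a_1, ... (each step inverts the fractional part left over by the previous one):
  149 = 74*2 + 1, so a_0 = 74.
  2 = 2*1 + 0, so a_1 = 2.
The remainder reaches 0 after 2 divisions, so the expansion has 2 partial quotients, read off in order.

[74; 2]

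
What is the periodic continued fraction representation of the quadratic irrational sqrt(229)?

[15; (7, 1, 1, 7, 30)]

Write x_i = (sqrt(229) + m_i)/d_i with (m_0, d_0) = (0, 1). a_0 = floor(sqrt(229)) = 15, since 15^2 = 225 <= 229 < 256 = 16^2.
Iterate m_{i+1} = d_i*a_i - m_i, d_{i+1} = (229 - m_{i+1}^2)/d_i, a_{i+1} = floor((a_0 + m_{i+1})/d_{i+1}):
  m_1 = 1*15 - 0 = 15, d_1 = (229 - 15^2)/1 = 4/1 = 4, a_1 = floor((15 + 15)/4) = 7.
  m_2 = 4*7 - 15 = 13, d_2 = (229 - 13^2)/4 = 60/4 = 15, a_2 = floor((15 + 13)/15) = 1.
  m_3 = 15*1 - 13 = 2, d_3 = (229 - 2^2)/15 = 225/15 = 15, a_3 = floor((15 + 2)/15) = 1.
  m_4 = 15*1 - 2 = 13, d_4 = (229 - 13^2)/15 = 60/15 = 4, a_4 = floor((15 + 13)/4) = 7.
  m_5 = 4*7 - 13 = 15, d_5 = (229 - 15^2)/4 = 4/4 = 1, a_5 = floor((15 + 15)/1) = 30.
  m_6 = 1*30 - 15 = 15, d_6 = (229 - 15^2)/1 = 4/1 = 4: (m_6, d_6) = (m_1, d_1) = (15, 4), so from here the quotients repeat a_1, ..., a_5; the period length is 5.
Hence the expansion of sqrt(229) is a_0 = 15 followed by the repeating block 7, 1, 1, 7, 30 (period 5).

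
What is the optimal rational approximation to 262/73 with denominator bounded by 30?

61/17

Expand x = 262/73 as a continued fraction with the Euclidean algorithm:
  262 = 3*73 + 43, so a_0 = 3.
  73 = 1*43 + 30, so a_1 = 1.
  43 = 1*30 + 13, so a_2 = 1.
  30 = 2*13 + 4, so a_3 = 2.
  13 = 3*4 + 1, so a_4 = 3.
  4 = 4*1 + 0, so a_5 = 4.
so x = [3; 1, 1, 2, 3, 4].
Convergents (p_i = a_i*p_{i-1} + p_{i-2}, q_i = a_i*q_{i-1} + q_{i-2} with p_{-2}=0, p_{-1}=1, q_{-2}=1, q_{-1}=0), until the denominator exceeds 30:
  i=0: a_0=3, p_0 = 3*1 + 0 = 3, q_0 = 3*0 + 1 = 1.
  i=1: a_1=1, p_1 = 1*3 + 1 = 4, q_1 = 1*1 + 0 = 1.
  i=2: a_2=1, p_2 = 1*4 + 3 = 7, q_2 = 1*1 + 1 = 2.
  i=3: a_3=2, p_3 = 2*7 + 4 = 18, q_3 = 2*2 + 1 = 5.
  i=4: a_4=3, p_4 = 3*18 + 7 = 61, q_4 = 3*5 + 2 = 17.
  i=5: a_5=4, p_5 = 4*61 + 18 = 262, q_5 = 4*17 + 5 = 73.
q_5 = 73 > 30, so the last convergent with denominator <= 30 is p_4/q_4 = 61/17.
The closest fraction with denominator <= 30 is either p_4/q_4 or the intermediate fraction (k*p_4 + p_3)/(k*q_4 + q_3) with the largest k >= 1 whose denominator stays <= 30; these approach x as k grows, and every other convergent or intermediate fraction in range is farther away.
Largest k: floor((30 - q_3)/q_4) = floor((30 - 5)/17) = 1.
That gives (1*61 + 18)/(1*17 + 5) = 79/22.
Compare the errors: |x - 61/17| = |262*17 - 61*73|/(73*17) = 1/1241, and |x - 79/22| = |262*22 - 79*73|/(73*22) = 3/1606.
Cross-multiplying, 1*1606 = 1606 < 3723 = 3*1241, so 1/1241 is smaller: the convergent 61/17 is closer to x than 79/22.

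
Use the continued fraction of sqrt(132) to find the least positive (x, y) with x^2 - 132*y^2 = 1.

(x, y) = (23, 2)

First expand sqrt(132) as a continued fraction. With x_i = (sqrt(132) + m_i)/d_i and (m_0, d_0) = (0, 1): a_0 = floor(sqrt(132)) = 11, since 11^2 = 121 <= 132 < 144 = 12^2.
Iterate m_{i+1} = d_i*a_i - m_i, d_{i+1} = (132 - m_{i+1}^2)/d_i, a_{i+1} = floor((a_0 + m_{i+1})/d_{i+1}):
  m_1 = 1*11 - 0 = 11, d_1 = (132 - 11^2)/1 = 11/1 = 11, a_1 = floor((11 + 11)/11) = 2.
  m_2 = 11*2 - 11 = 11, d_2 = (132 - 11^2)/11 = 11/11 = 1, a_2 = floor((11 + 11)/1) = 22.
  m_3 = 1*22 - 11 = 11, d_3 = (132 - 11^2)/1 = 11/1 = 11: (m_3, d_3) = (m_1, d_1) = (11, 11), so from here the quotients repeat a_1, a_2; the period length is 2.
So sqrt(132) = [11; (2, 22)] with period length k = 2.
k is even, so the fundamental solution of x^2 - 132y^2 = 1 is (p_{k-1}, q_{k-1}) = (p_1, q_1); compute convergents through index 1.
Convergents (p_i = a_i*p_{i-1} + p_{i-2}, q_i = a_i*q_{i-1} + q_{i-2} with p_{-2}=0, p_{-1}=1, q_{-2}=1, q_{-1}=0):
  i=0: a_0=11, p_0 = 11*1 + 0 = 11, q_0 = 11*0 + 1 = 1.
  i=1: a_1=2, p_1 = 2*11 + 1 = 23, q_1 = 2*1 + 0 = 2.
Check: 23^2 - 132*2^2 = 529 - 528 = 1, so (x, y) = (23, 2) solves the equation, and by the theorem it is the least positive solution.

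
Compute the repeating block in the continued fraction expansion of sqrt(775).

[27; (1, 5, 4, 1, 8, 2, 8, 1, 4, 5, 1, 54)]

Write x_i = (sqrt(775) + m_i)/d_i with (m_0, d_0) = (0, 1). a_0 = floor(sqrt(775)) = 27, since 27^2 = 729 <= 775 < 784 = 28^2.
Iterate m_{i+1} = d_i*a_i - m_i, d_{i+1} = (775 - m_{i+1}^2)/d_i, a_{i+1} = floor((a_0 + m_{i+1})/d_{i+1}):
  m_1 = 1*27 - 0 = 27, d_1 = (775 - 27^2)/1 = 46/1 = 46, a_1 = floor((27 + 27)/46) = 1.
  m_2 = 46*1 - 27 = 19, d_2 = (775 - 19^2)/46 = 414/46 = 9, a_2 = floor((27 + 19)/9) = 5.
  m_3 = 9*5 - 19 = 26, d_3 = (775 - 26^2)/9 = 99/9 = 11, a_3 = floor((27 + 26)/11) = 4.
  m_4 = 11*4 - 26 = 18, d_4 = (775 - 18^2)/11 = 451/11 = 41, a_4 = floor((27 + 18)/41) = 1.
  m_5 = 41*1 - 18 = 23, d_5 = (775 - 23^2)/41 = 246/41 = 6, a_5 = floor((27 + 23)/6) = 8.
  m_6 = 6*8 - 23 = 25, d_6 = (775 - 25^2)/6 = 150/6 = 25, a_6 = floor((27 + 25)/25) = 2.
  m_7 = 25*2 - 25 = 25, d_7 = (775 - 25^2)/25 = 150/25 = 6, a_7 = floor((27 + 25)/6) = 8.
  m_8 = 6*8 - 25 = 23, d_8 = (775 - 23^2)/6 = 246/6 = 41, a_8 = floor((27 + 23)/41) = 1.
  m_9 = 41*1 - 23 = 18, d_9 = (775 - 18^2)/41 = 451/41 = 11, a_9 = floor((27 + 18)/11) = 4.
  m_10 = 11*4 - 18 = 26, d_10 = (775 - 26^2)/11 = 99/11 = 9, a_10 = floor((27 + 26)/9) = 5.
  m_11 = 9*5 - 26 = 19, d_11 = (775 - 19^2)/9 = 414/9 = 46, a_11 = floor((27 + 19)/46) = 1.
  m_12 = 46*1 - 19 = 27, d_12 = (775 - 27^2)/46 = 46/46 = 1, a_12 = floor((27 + 27)/1) = 54.
  m_13 = 1*54 - 27 = 27, d_13 = (775 - 27^2)/1 = 46/1 = 46: (m_13, d_13) = (m_1, d_1) = (27, 46), so from here the quotients repeat a_1, ..., a_12; the period length is 12.
Hence the expansion of sqrt(775) is a_0 = 27 followed by the repeating block 1, 5, 4, 1, 8, 2, 8, 1, 4, 5, 1, 54 (period 12).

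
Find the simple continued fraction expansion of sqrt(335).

Write x_i = (sqrt(335) + m_i)/d_i with (m_0, d_0) = (0, 1). a_0 = floor(sqrt(335)) = 18, since 18^2 = 324 <= 335 < 361 = 19^2.
Iterate m_{i+1} = d_i*a_i - m_i, d_{i+1} = (335 - m_{i+1}^2)/d_i, a_{i+1} = floor((a_0 + m_{i+1})/d_{i+1}):
  m_1 = 1*18 - 0 = 18, d_1 = (335 - 18^2)/1 = 11/1 = 11, a_1 = floor((18 + 18)/11) = 3.
  m_2 = 11*3 - 18 = 15, d_2 = (335 - 15^2)/11 = 110/11 = 10, a_2 = floor((18 + 15)/10) = 3.
  m_3 = 10*3 - 15 = 15, d_3 = (335 - 15^2)/10 = 110/10 = 11, a_3 = floor((18 + 15)/11) = 3.
  m_4 = 11*3 - 15 = 18, d_4 = (335 - 18^2)/11 = 11/11 = 1, a_4 = floor((18 + 18)/1) = 36.
  m_5 = 1*36 - 18 = 18, d_5 = (335 - 18^2)/1 = 11/1 = 11: (m_5, d_5) = (m_1, d_1) = (18, 11), so from here the quotients repeat a_1, ..., a_4; the period length is 4.
Hence the expansion of sqrt(335) is a_0 = 18 followed by the repeating block 3, 3, 3, 36 (period 4).

[18; (3, 3, 3, 36)]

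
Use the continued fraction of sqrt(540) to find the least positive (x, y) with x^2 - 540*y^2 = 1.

(x, y) = (119071, 5124)

First expand sqrt(540) as a continued fraction. With x_i = (sqrt(540) + m_i)/d_i and (m_0, d_0) = (0, 1): a_0 = floor(sqrt(540)) = 23, since 23^2 = 529 <= 540 < 576 = 24^2.
Iterate m_{i+1} = d_i*a_i - m_i, d_{i+1} = (540 - m_{i+1}^2)/d_i, a_{i+1} = floor((a_0 + m_{i+1})/d_{i+1}):
  m_1 = 1*23 - 0 = 23, d_1 = (540 - 23^2)/1 = 11/1 = 11, a_1 = floor((23 + 23)/11) = 4.
  m_2 = 11*4 - 23 = 21, d_2 = (540 - 21^2)/11 = 99/11 = 9, a_2 = floor((23 + 21)/9) = 4.
  m_3 = 9*4 - 21 = 15, d_3 = (540 - 15^2)/9 = 315/9 = 35, a_3 = floor((23 + 15)/35) = 1.
  m_4 = 35*1 - 15 = 20, d_4 = (540 - 20^2)/35 = 140/35 = 4, a_4 = floor((23 + 20)/4) = 10.
  m_5 = 4*10 - 20 = 20, d_5 = (540 - 20^2)/4 = 140/4 = 35, a_5 = floor((23 + 20)/35) = 1.
  m_6 = 35*1 - 20 = 15, d_6 = (540 - 15^2)/35 = 315/35 = 9, a_6 = floor((23 + 15)/9) = 4.
  m_7 = 9*4 - 15 = 21, d_7 = (540 - 21^2)/9 = 99/9 = 11, a_7 = floor((23 + 21)/11) = 4.
  m_8 = 11*4 - 21 = 23, d_8 = (540 - 23^2)/11 = 11/11 = 1, a_8 = floor((23 + 23)/1) = 46.
  m_9 = 1*46 - 23 = 23, d_9 = (540 - 23^2)/1 = 11/1 = 11: (m_9, d_9) = (m_1, d_1) = (23, 11), so from here the quotients repeat a_1, ..., a_8; the period length is 8.
So sqrt(540) = [23; (4, 4, 1, 10, 1, 4, 4, 46)] with period length k = 8.
k is even, so the fundamental solution of x^2 - 540y^2 = 1 is (p_{k-1}, q_{k-1}) = (p_7, q_7); compute convergents through index 7.
Convergents (p_i = a_i*p_{i-1} + p_{i-2}, q_i = a_i*q_{i-1} + q_{i-2} with p_{-2}=0, p_{-1}=1, q_{-2}=1, q_{-1}=0):
  i=0: a_0=23, p_0 = 23*1 + 0 = 23, q_0 = 23*0 + 1 = 1.
  i=1: a_1=4, p_1 = 4*23 + 1 = 93, q_1 = 4*1 + 0 = 4.
  i=2: a_2=4, p_2 = 4*93 + 23 = 395, q_2 = 4*4 + 1 = 17.
  i=3: a_3=1, p_3 = 1*395 + 93 = 488, q_3 = 1*17 + 4 = 21.
  i=4: a_4=10, p_4 = 10*488 + 395 = 5275, q_4 = 10*21 + 17 = 227.
  i=5: a_5=1, p_5 = 1*5275 + 488 = 5763, q_5 = 1*227 + 21 = 248.
  i=6: a_6=4, p_6 = 4*5763 + 5275 = 28327, q_6 = 4*248 + 227 = 1219.
  i=7: a_7=4, p_7 = 4*28327 + 5763 = 119071, q_7 = 4*1219 + 248 = 5124.
Check: 119071^2 - 540*5124^2 = 14177903041 - 14177903040 = 1, so (x, y) = (119071, 5124) solves the equation, and by the theorem it is the least positive solution.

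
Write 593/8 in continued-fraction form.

Run the Euclidean algorithm on 593 and 8; the successive quotients are the partial quotients a_0, a_1, ... (each step inverts the fractional part left over by the previous one):
  593 = 74*8 + 1, so a_0 = 74.
  8 = 8*1 + 0, so a_1 = 8.
The remainder reaches 0 after 2 divisions, so the expansion has 2 partial quotients, read off in order.

[74; 8]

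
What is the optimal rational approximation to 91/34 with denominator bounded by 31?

83/31

Expand x = 91/34 as a continued fraction with the Euclidean algorithm:
  91 = 2*34 + 23, so a_0 = 2.
  34 = 1*23 + 11, so a_1 = 1.
  23 = 2*11 + 1, so a_2 = 2.
  11 = 11*1 + 0, so a_3 = 11.
so x = [2; 1, 2, 11].
Convergents (p_i = a_i*p_{i-1} + p_{i-2}, q_i = a_i*q_{i-1} + q_{i-2} with p_{-2}=0, p_{-1}=1, q_{-2}=1, q_{-1}=0), until the denominator exceeds 31:
  i=0: a_0=2, p_0 = 2*1 + 0 = 2, q_0 = 2*0 + 1 = 1.
  i=1: a_1=1, p_1 = 1*2 + 1 = 3, q_1 = 1*1 + 0 = 1.
  i=2: a_2=2, p_2 = 2*3 + 2 = 8, q_2 = 2*1 + 1 = 3.
  i=3: a_3=11, p_3 = 11*8 + 3 = 91, q_3 = 11*3 + 1 = 34.
q_3 = 34 > 31, so the last convergent with denominator <= 31 is p_2/q_2 = 8/3.
The closest fraction with denominator <= 31 is either p_2/q_2 or the intermediate fraction (k*p_2 + p_1)/(k*q_2 + q_1) with the largest k >= 1 whose denominator stays <= 31; these approach x as k grows, and every other convergent or intermediate fraction in range is farther away.
Largest k: floor((31 - q_1)/q_2) = floor((31 - 1)/3) = 10.
That gives (10*8 + 3)/(10*3 + 1) = 83/31.
Compare the errors: |x - 8/3| = |91*3 - 8*34|/(34*3) = 1/102, and |x - 83/31| = |91*31 - 83*34|/(34*31) = 1/1054.
Cross-multiplying, 1*102 = 102 < 1054 = 1*1054, so 1/1054 is smaller: the intermediate fraction 83/31 is closer to x than 8/3.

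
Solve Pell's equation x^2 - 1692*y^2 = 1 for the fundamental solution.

(x, y) = (4607, 112)

First expand sqrt(1692) as a continued fraction. With x_i = (sqrt(1692) + m_i)/d_i and (m_0, d_0) = (0, 1): a_0 = floor(sqrt(1692)) = 41, since 41^2 = 1681 <= 1692 < 1764 = 42^2.
Iterate m_{i+1} = d_i*a_i - m_i, d_{i+1} = (1692 - m_{i+1}^2)/d_i, a_{i+1} = floor((a_0 + m_{i+1})/d_{i+1}):
  m_1 = 1*41 - 0 = 41, d_1 = (1692 - 41^2)/1 = 11/1 = 11, a_1 = floor((41 + 41)/11) = 7.
  m_2 = 11*7 - 41 = 36, d_2 = (1692 - 36^2)/11 = 396/11 = 36, a_2 = floor((41 + 36)/36) = 2.
  m_3 = 36*2 - 36 = 36, d_3 = (1692 - 36^2)/36 = 396/36 = 11, a_3 = floor((41 + 36)/11) = 7.
  m_4 = 11*7 - 36 = 41, d_4 = (1692 - 41^2)/11 = 11/11 = 1, a_4 = floor((41 + 41)/1) = 82.
  m_5 = 1*82 - 41 = 41, d_5 = (1692 - 41^2)/1 = 11/1 = 11: (m_5, d_5) = (m_1, d_1) = (41, 11), so from here the quotients repeat a_1, ..., a_4; the period length is 4.
So sqrt(1692) = [41; (7, 2, 7, 82)] with period length k = 4.
k is even, so the fundamental solution of x^2 - 1692y^2 = 1 is (p_{k-1}, q_{k-1}) = (p_3, q_3); compute convergents through index 3.
Convergents (p_i = a_i*p_{i-1} + p_{i-2}, q_i = a_i*q_{i-1} + q_{i-2} with p_{-2}=0, p_{-1}=1, q_{-2}=1, q_{-1}=0):
  i=0: a_0=41, p_0 = 41*1 + 0 = 41, q_0 = 41*0 + 1 = 1.
  i=1: a_1=7, p_1 = 7*41 + 1 = 288, q_1 = 7*1 + 0 = 7.
  i=2: a_2=2, p_2 = 2*288 + 41 = 617, q_2 = 2*7 + 1 = 15.
  i=3: a_3=7, p_3 = 7*617 + 288 = 4607, q_3 = 7*15 + 7 = 112.
Check: 4607^2 - 1692*112^2 = 21224449 - 21224448 = 1, so (x, y) = (4607, 112) solves the equation, and by the theorem it is the least positive solution.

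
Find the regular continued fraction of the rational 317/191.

[1; 1, 1, 1, 15, 4]

Run the Euclidean algorithm on 317 and 191; the successive quotients are the partial quotients a_0, a_1, ... (each step inverts the fractional part left over by the previous one):
  317 = 1*191 + 126, so a_0 = 1.
  191 = 1*126 + 65, so a_1 = 1.
  126 = 1*65 + 61, so a_2 = 1.
  65 = 1*61 + 4, so a_3 = 1.
  61 = 15*4 + 1, so a_4 = 15.
  4 = 4*1 + 0, so a_5 = 4.
The remainder reaches 0 after 6 divisions, so the expansion has 6 partial quotients, read off in order.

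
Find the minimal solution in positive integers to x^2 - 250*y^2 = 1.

First expand sqrt(250) as a continued fraction. With x_i = (sqrt(250) + m_i)/d_i and (m_0, d_0) = (0, 1): a_0 = floor(sqrt(250)) = 15, since 15^2 = 225 <= 250 < 256 = 16^2.
Iterate m_{i+1} = d_i*a_i - m_i, d_{i+1} = (250 - m_{i+1}^2)/d_i, a_{i+1} = floor((a_0 + m_{i+1})/d_{i+1}):
  m_1 = 1*15 - 0 = 15, d_1 = (250 - 15^2)/1 = 25/1 = 25, a_1 = floor((15 + 15)/25) = 1.
  m_2 = 25*1 - 15 = 10, d_2 = (250 - 10^2)/25 = 150/25 = 6, a_2 = floor((15 + 10)/6) = 4.
  m_3 = 6*4 - 10 = 14, d_3 = (250 - 14^2)/6 = 54/6 = 9, a_3 = floor((15 + 14)/9) = 3.
  m_4 = 9*3 - 14 = 13, d_4 = (250 - 13^2)/9 = 81/9 = 9, a_4 = floor((15 + 13)/9) = 3.
  m_5 = 9*3 - 13 = 14, d_5 = (250 - 14^2)/9 = 54/9 = 6, a_5 = floor((15 + 14)/6) = 4.
  m_6 = 6*4 - 14 = 10, d_6 = (250 - 10^2)/6 = 150/6 = 25, a_6 = floor((15 + 10)/25) = 1.
  m_7 = 25*1 - 10 = 15, d_7 = (250 - 15^2)/25 = 25/25 = 1, a_7 = floor((15 + 15)/1) = 30.
  m_8 = 1*30 - 15 = 15, d_8 = (250 - 15^2)/1 = 25/1 = 25: (m_8, d_8) = (m_1, d_1) = (15, 25), so from here the quotients repeat a_1, ..., a_7; the period length is 7.
So sqrt(250) = [15; (1, 4, 3, 3, 4, 1, 30)] with period length k = 7.
k is odd, so (p_{k-1}, q_{k-1}) only solves x^2 - 250y^2 = -1 and the fundamental solution of x^2 - 250y^2 = 1 is (p_{2k-1}, q_{2k-1}) = (p_13, q_13); compute convergents through index 13, running through the period twice.
Convergents (p_i = a_i*p_{i-1} + p_{i-2}, q_i = a_i*q_{i-1} + q_{i-2} with p_{-2}=0, p_{-1}=1, q_{-2}=1, q_{-1}=0):
  i=0: a_0=15, p_0 = 15*1 + 0 = 15, q_0 = 15*0 + 1 = 1.
  i=1: a_1=1, p_1 = 1*15 + 1 = 16, q_1 = 1*1 + 0 = 1.
  i=2: a_2=4, p_2 = 4*16 + 15 = 79, q_2 = 4*1 + 1 = 5.
  i=3: a_3=3, p_3 = 3*79 + 16 = 253, q_3 = 3*5 + 1 = 16.
  i=4: a_4=3, p_4 = 3*253 + 79 = 838, q_4 = 3*16 + 5 = 53.
  i=5: a_5=4, p_5 = 4*838 + 253 = 3605, q_5 = 4*53 + 16 = 228.
  i=6: a_6=1, p_6 = 1*3605 + 838 = 4443, q_6 = 1*228 + 53 = 281.
  i=7: a_7=30, p_7 = 30*4443 + 3605 = 136895, q_7 = 30*281 + 228 = 8658.
  i=8: a_8=1, p_8 = 1*136895 + 4443 = 141338, q_8 = 1*8658 + 281 = 8939.
  i=9: a_9=4, p_9 = 4*141338 + 136895 = 702247, q_9 = 4*8939 + 8658 = 44414.
  i=10: a_10=3, p_10 = 3*702247 + 141338 = 2248079, q_10 = 3*44414 + 8939 = 142181.
  i=11: a_11=3, p_11 = 3*2248079 + 702247 = 7446484, q_11 = 3*142181 + 44414 = 470957.
  i=12: a_12=4, p_12 = 4*7446484 + 2248079 = 32034015, q_12 = 4*470957 + 142181 = 2026009.
  i=13: a_13=1, p_13 = 1*32034015 + 7446484 = 39480499, q_13 = 1*2026009 + 470957 = 2496966.
Indeed p_6^2 - 250*q_6^2 = 19740249 - 19740250 = -1, not +1.
Check: 39480499^2 - 250*2496966^2 = 1558709801289001 - 1558709801289000 = 1, so (x, y) = (39480499, 2496966) solves the equation, and by the theorem it is the least positive solution.

(x, y) = (39480499, 2496966)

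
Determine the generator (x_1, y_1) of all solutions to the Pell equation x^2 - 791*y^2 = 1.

First expand sqrt(791) as a continued fraction. With x_i = (sqrt(791) + m_i)/d_i and (m_0, d_0) = (0, 1): a_0 = floor(sqrt(791)) = 28, since 28^2 = 784 <= 791 < 841 = 29^2.
Iterate m_{i+1} = d_i*a_i - m_i, d_{i+1} = (791 - m_{i+1}^2)/d_i, a_{i+1} = floor((a_0 + m_{i+1})/d_{i+1}):
  m_1 = 1*28 - 0 = 28, d_1 = (791 - 28^2)/1 = 7/1 = 7, a_1 = floor((28 + 28)/7) = 8.
  m_2 = 7*8 - 28 = 28, d_2 = (791 - 28^2)/7 = 7/7 = 1, a_2 = floor((28 + 28)/1) = 56.
  m_3 = 1*56 - 28 = 28, d_3 = (791 - 28^2)/1 = 7/1 = 7: (m_3, d_3) = (m_1, d_1) = (28, 7), so from here the quotients repeat a_1, a_2; the period length is 2.
So sqrt(791) = [28; (8, 56)] with period length k = 2.
k is even, so the fundamental solution of x^2 - 791y^2 = 1 is (p_{k-1}, q_{k-1}) = (p_1, q_1); compute convergents through index 1.
Convergents (p_i = a_i*p_{i-1} + p_{i-2}, q_i = a_i*q_{i-1} + q_{i-2} with p_{-2}=0, p_{-1}=1, q_{-2}=1, q_{-1}=0):
  i=0: a_0=28, p_0 = 28*1 + 0 = 28, q_0 = 28*0 + 1 = 1.
  i=1: a_1=8, p_1 = 8*28 + 1 = 225, q_1 = 8*1 + 0 = 8.
Check: 225^2 - 791*8^2 = 50625 - 50624 = 1, so (x, y) = (225, 8) solves the equation, and by the theorem it is the least positive solution.

(x, y) = (225, 8)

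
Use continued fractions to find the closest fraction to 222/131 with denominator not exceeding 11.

17/10

Expand x = 222/131 as a continued fraction with the Euclidean algorithm:
  222 = 1*131 + 91, so a_0 = 1.
  131 = 1*91 + 40, so a_1 = 1.
  91 = 2*40 + 11, so a_2 = 2.
  40 = 3*11 + 7, so a_3 = 3.
  11 = 1*7 + 4, so a_4 = 1.
  7 = 1*4 + 3, so a_5 = 1.
  4 = 1*3 + 1, so a_6 = 1.
  3 = 3*1 + 0, so a_7 = 3.
so x = [1; 1, 2, 3, 1, 1, 1, 3].
Convergents (p_i = a_i*p_{i-1} + p_{i-2}, q_i = a_i*q_{i-1} + q_{i-2} with p_{-2}=0, p_{-1}=1, q_{-2}=1, q_{-1}=0), until the denominator exceeds 11:
  i=0: a_0=1, p_0 = 1*1 + 0 = 1, q_0 = 1*0 + 1 = 1.
  i=1: a_1=1, p_1 = 1*1 + 1 = 2, q_1 = 1*1 + 0 = 1.
  i=2: a_2=2, p_2 = 2*2 + 1 = 5, q_2 = 2*1 + 1 = 3.
  i=3: a_3=3, p_3 = 3*5 + 2 = 17, q_3 = 3*3 + 1 = 10.
  i=4: a_4=1, p_4 = 1*17 + 5 = 22, q_4 = 1*10 + 3 = 13.
q_4 = 13 > 11, so the last convergent with denominator <= 11 is p_3/q_3 = 17/10.
The closest fraction with denominator <= 11 is either p_3/q_3 or the intermediate fraction (k*p_3 + p_2)/(k*q_3 + q_2) with the largest k >= 1 whose denominator stays <= 11; these approach x as k grows, and every other convergent or intermediate fraction in range is farther away.
Largest k: floor((11 - q_2)/q_3) = floor((11 - 3)/10) = 0.
Since k = 0, no intermediate fraction beyond p_3/q_3 has denominator <= 11, so the convergent 17/10 is the closest (its error is |222*10 - 17*131|/(131*10) = 7/1310).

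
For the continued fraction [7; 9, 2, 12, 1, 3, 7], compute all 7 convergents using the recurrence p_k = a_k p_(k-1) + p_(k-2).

7/1, 64/9, 135/19, 1684/237, 1819/256, 7141/1005, 51806/7291

Using the convergent recurrence p_i = a_i*p_{i-1} + p_{i-2}, q_i = a_i*q_{i-1} + q_{i-2} with p_{-2}=0, p_{-1}=1, q_{-2}=1, q_{-1}=0:
  i=0: a_0=7, p_0 = 7*1 + 0 = 7, q_0 = 7*0 + 1 = 1.
  i=1: a_1=9, p_1 = 9*7 + 1 = 64, q_1 = 9*1 + 0 = 9.
  i=2: a_2=2, p_2 = 2*64 + 7 = 135, q_2 = 2*9 + 1 = 19.
  i=3: a_3=12, p_3 = 12*135 + 64 = 1684, q_3 = 12*19 + 9 = 237.
  i=4: a_4=1, p_4 = 1*1684 + 135 = 1819, q_4 = 1*237 + 19 = 256.
  i=5: a_5=3, p_5 = 3*1819 + 1684 = 7141, q_5 = 3*256 + 237 = 1005.
  i=6: a_6=7, p_6 = 7*7141 + 1819 = 51806, q_6 = 7*1005 + 256 = 7291.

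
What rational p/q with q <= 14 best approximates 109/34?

Expand x = 109/34 as a continued fraction with the Euclidean algorithm:
  109 = 3*34 + 7, so a_0 = 3.
  34 = 4*7 + 6, so a_1 = 4.
  7 = 1*6 + 1, so a_2 = 1.
  6 = 6*1 + 0, so a_3 = 6.
so x = [3; 4, 1, 6].
Convergents (p_i = a_i*p_{i-1} + p_{i-2}, q_i = a_i*q_{i-1} + q_{i-2} with p_{-2}=0, p_{-1}=1, q_{-2}=1, q_{-1}=0), until the denominator exceeds 14:
  i=0: a_0=3, p_0 = 3*1 + 0 = 3, q_0 = 3*0 + 1 = 1.
  i=1: a_1=4, p_1 = 4*3 + 1 = 13, q_1 = 4*1 + 0 = 4.
  i=2: a_2=1, p_2 = 1*13 + 3 = 16, q_2 = 1*4 + 1 = 5.
  i=3: a_3=6, p_3 = 6*16 + 13 = 109, q_3 = 6*5 + 4 = 34.
q_3 = 34 > 14, so the last convergent with denominator <= 14 is p_2/q_2 = 16/5.
The closest fraction with denominator <= 14 is either p_2/q_2 or the intermediate fraction (k*p_2 + p_1)/(k*q_2 + q_1) with the largest k >= 1 whose denominator stays <= 14; these approach x as k grows, and every other convergent or intermediate fraction in range is farther away.
Largest k: floor((14 - q_1)/q_2) = floor((14 - 4)/5) = 2.
That gives (2*16 + 13)/(2*5 + 4) = 45/14.
Compare the errors: |x - 16/5| = |109*5 - 16*34|/(34*5) = 1/170, and |x - 45/14| = |109*14 - 45*34|/(34*14) = 4/476.
Cross-multiplying, 1*476 = 476 < 680 = 4*170, so 1/170 is smaller: the convergent 16/5 is closer to x than 45/14.

16/5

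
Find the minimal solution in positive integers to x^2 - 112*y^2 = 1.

First expand sqrt(112) as a continued fraction. With x_i = (sqrt(112) + m_i)/d_i and (m_0, d_0) = (0, 1): a_0 = floor(sqrt(112)) = 10, since 10^2 = 100 <= 112 < 121 = 11^2.
Iterate m_{i+1} = d_i*a_i - m_i, d_{i+1} = (112 - m_{i+1}^2)/d_i, a_{i+1} = floor((a_0 + m_{i+1})/d_{i+1}):
  m_1 = 1*10 - 0 = 10, d_1 = (112 - 10^2)/1 = 12/1 = 12, a_1 = floor((10 + 10)/12) = 1.
  m_2 = 12*1 - 10 = 2, d_2 = (112 - 2^2)/12 = 108/12 = 9, a_2 = floor((10 + 2)/9) = 1.
  m_3 = 9*1 - 2 = 7, d_3 = (112 - 7^2)/9 = 63/9 = 7, a_3 = floor((10 + 7)/7) = 2.
  m_4 = 7*2 - 7 = 7, d_4 = (112 - 7^2)/7 = 63/7 = 9, a_4 = floor((10 + 7)/9) = 1.
  m_5 = 9*1 - 7 = 2, d_5 = (112 - 2^2)/9 = 108/9 = 12, a_5 = floor((10 + 2)/12) = 1.
  m_6 = 12*1 - 2 = 10, d_6 = (112 - 10^2)/12 = 12/12 = 1, a_6 = floor((10 + 10)/1) = 20.
  m_7 = 1*20 - 10 = 10, d_7 = (112 - 10^2)/1 = 12/1 = 12: (m_7, d_7) = (m_1, d_1) = (10, 12), so from here the quotients repeat a_1, ..., a_6; the period length is 6.
So sqrt(112) = [10; (1, 1, 2, 1, 1, 20)] with period length k = 6.
k is even, so the fundamental solution of x^2 - 112y^2 = 1 is (p_{k-1}, q_{k-1}) = (p_5, q_5); compute convergents through index 5.
Convergents (p_i = a_i*p_{i-1} + p_{i-2}, q_i = a_i*q_{i-1} + q_{i-2} with p_{-2}=0, p_{-1}=1, q_{-2}=1, q_{-1}=0):
  i=0: a_0=10, p_0 = 10*1 + 0 = 10, q_0 = 10*0 + 1 = 1.
  i=1: a_1=1, p_1 = 1*10 + 1 = 11, q_1 = 1*1 + 0 = 1.
  i=2: a_2=1, p_2 = 1*11 + 10 = 21, q_2 = 1*1 + 1 = 2.
  i=3: a_3=2, p_3 = 2*21 + 11 = 53, q_3 = 2*2 + 1 = 5.
  i=4: a_4=1, p_4 = 1*53 + 21 = 74, q_4 = 1*5 + 2 = 7.
  i=5: a_5=1, p_5 = 1*74 + 53 = 127, q_5 = 1*7 + 5 = 12.
Check: 127^2 - 112*12^2 = 16129 - 16128 = 1, so (x, y) = (127, 12) solves the equation, and by the theorem it is the least positive solution.

(x, y) = (127, 12)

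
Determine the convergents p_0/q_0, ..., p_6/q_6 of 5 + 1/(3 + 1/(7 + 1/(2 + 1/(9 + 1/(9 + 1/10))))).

Using the convergent recurrence p_i = a_i*p_{i-1} + p_{i-2}, q_i = a_i*q_{i-1} + q_{i-2} with p_{-2}=0, p_{-1}=1, q_{-2}=1, q_{-1}=0:
  i=0: a_0=5, p_0 = 5*1 + 0 = 5, q_0 = 5*0 + 1 = 1.
  i=1: a_1=3, p_1 = 3*5 + 1 = 16, q_1 = 3*1 + 0 = 3.
  i=2: a_2=7, p_2 = 7*16 + 5 = 117, q_2 = 7*3 + 1 = 22.
  i=3: a_3=2, p_3 = 2*117 + 16 = 250, q_3 = 2*22 + 3 = 47.
  i=4: a_4=9, p_4 = 9*250 + 117 = 2367, q_4 = 9*47 + 22 = 445.
  i=5: a_5=9, p_5 = 9*2367 + 250 = 21553, q_5 = 9*445 + 47 = 4052.
  i=6: a_6=10, p_6 = 10*21553 + 2367 = 217897, q_6 = 10*4052 + 445 = 40965.

5/1, 16/3, 117/22, 250/47, 2367/445, 21553/4052, 217897/40965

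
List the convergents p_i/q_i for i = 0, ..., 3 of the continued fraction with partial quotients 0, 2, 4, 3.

Using the convergent recurrence p_i = a_i*p_{i-1} + p_{i-2}, q_i = a_i*q_{i-1} + q_{i-2} with p_{-2}=0, p_{-1}=1, q_{-2}=1, q_{-1}=0:
  i=0: a_0=0, p_0 = 0*1 + 0 = 0, q_0 = 0*0 + 1 = 1.
  i=1: a_1=2, p_1 = 2*0 + 1 = 1, q_1 = 2*1 + 0 = 2.
  i=2: a_2=4, p_2 = 4*1 + 0 = 4, q_2 = 4*2 + 1 = 9.
  i=3: a_3=3, p_3 = 3*4 + 1 = 13, q_3 = 3*9 + 2 = 29.

0/1, 1/2, 4/9, 13/29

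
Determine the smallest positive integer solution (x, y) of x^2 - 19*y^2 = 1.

First expand sqrt(19) as a continued fraction. With x_i = (sqrt(19) + m_i)/d_i and (m_0, d_0) = (0, 1): a_0 = floor(sqrt(19)) = 4, since 4^2 = 16 <= 19 < 25 = 5^2.
Iterate m_{i+1} = d_i*a_i - m_i, d_{i+1} = (19 - m_{i+1}^2)/d_i, a_{i+1} = floor((a_0 + m_{i+1})/d_{i+1}):
  m_1 = 1*4 - 0 = 4, d_1 = (19 - 4^2)/1 = 3/1 = 3, a_1 = floor((4 + 4)/3) = 2.
  m_2 = 3*2 - 4 = 2, d_2 = (19 - 2^2)/3 = 15/3 = 5, a_2 = floor((4 + 2)/5) = 1.
  m_3 = 5*1 - 2 = 3, d_3 = (19 - 3^2)/5 = 10/5 = 2, a_3 = floor((4 + 3)/2) = 3.
  m_4 = 2*3 - 3 = 3, d_4 = (19 - 3^2)/2 = 10/2 = 5, a_4 = floor((4 + 3)/5) = 1.
  m_5 = 5*1 - 3 = 2, d_5 = (19 - 2^2)/5 = 15/5 = 3, a_5 = floor((4 + 2)/3) = 2.
  m_6 = 3*2 - 2 = 4, d_6 = (19 - 4^2)/3 = 3/3 = 1, a_6 = floor((4 + 4)/1) = 8.
  m_7 = 1*8 - 4 = 4, d_7 = (19 - 4^2)/1 = 3/1 = 3: (m_7, d_7) = (m_1, d_1) = (4, 3), so from here the quotients repeat a_1, ..., a_6; the period length is 6.
So sqrt(19) = [4; (2, 1, 3, 1, 2, 8)] with period length k = 6.
k is even, so the fundamental solution of x^2 - 19y^2 = 1 is (p_{k-1}, q_{k-1}) = (p_5, q_5); compute convergents through index 5.
Convergents (p_i = a_i*p_{i-1} + p_{i-2}, q_i = a_i*q_{i-1} + q_{i-2} with p_{-2}=0, p_{-1}=1, q_{-2}=1, q_{-1}=0):
  i=0: a_0=4, p_0 = 4*1 + 0 = 4, q_0 = 4*0 + 1 = 1.
  i=1: a_1=2, p_1 = 2*4 + 1 = 9, q_1 = 2*1 + 0 = 2.
  i=2: a_2=1, p_2 = 1*9 + 4 = 13, q_2 = 1*2 + 1 = 3.
  i=3: a_3=3, p_3 = 3*13 + 9 = 48, q_3 = 3*3 + 2 = 11.
  i=4: a_4=1, p_4 = 1*48 + 13 = 61, q_4 = 1*11 + 3 = 14.
  i=5: a_5=2, p_5 = 2*61 + 48 = 170, q_5 = 2*14 + 11 = 39.
Check: 170^2 - 19*39^2 = 28900 - 28899 = 1, so (x, y) = (170, 39) solves the equation, and by the theorem it is the least positive solution.

(x, y) = (170, 39)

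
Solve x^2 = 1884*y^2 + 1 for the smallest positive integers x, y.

(x, y) = (7838695, 180594)

First expand sqrt(1884) as a continued fraction. With x_i = (sqrt(1884) + m_i)/d_i and (m_0, d_0) = (0, 1): a_0 = floor(sqrt(1884)) = 43, since 43^2 = 1849 <= 1884 < 1936 = 44^2.
Iterate m_{i+1} = d_i*a_i - m_i, d_{i+1} = (1884 - m_{i+1}^2)/d_i, a_{i+1} = floor((a_0 + m_{i+1})/d_{i+1}):
  m_1 = 1*43 - 0 = 43, d_1 = (1884 - 43^2)/1 = 35/1 = 35, a_1 = floor((43 + 43)/35) = 2.
  m_2 = 35*2 - 43 = 27, d_2 = (1884 - 27^2)/35 = 1155/35 = 33, a_2 = floor((43 + 27)/33) = 2.
  m_3 = 33*2 - 27 = 39, d_3 = (1884 - 39^2)/33 = 363/33 = 11, a_3 = floor((43 + 39)/11) = 7.
  m_4 = 11*7 - 39 = 38, d_4 = (1884 - 38^2)/11 = 440/11 = 40, a_4 = floor((43 + 38)/40) = 2.
  m_5 = 40*2 - 38 = 42, d_5 = (1884 - 42^2)/40 = 120/40 = 3, a_5 = floor((43 + 42)/3) = 28.
  m_6 = 3*28 - 42 = 42, d_6 = (1884 - 42^2)/3 = 120/3 = 40, a_6 = floor((43 + 42)/40) = 2.
  m_7 = 40*2 - 42 = 38, d_7 = (1884 - 38^2)/40 = 440/40 = 11, a_7 = floor((43 + 38)/11) = 7.
  m_8 = 11*7 - 38 = 39, d_8 = (1884 - 39^2)/11 = 363/11 = 33, a_8 = floor((43 + 39)/33) = 2.
  m_9 = 33*2 - 39 = 27, d_9 = (1884 - 27^2)/33 = 1155/33 = 35, a_9 = floor((43 + 27)/35) = 2.
  m_10 = 35*2 - 27 = 43, d_10 = (1884 - 43^2)/35 = 35/35 = 1, a_10 = floor((43 + 43)/1) = 86.
  m_11 = 1*86 - 43 = 43, d_11 = (1884 - 43^2)/1 = 35/1 = 35: (m_11, d_11) = (m_1, d_1) = (43, 35), so from here the quotients repeat a_1, ..., a_10; the period length is 10.
So sqrt(1884) = [43; (2, 2, 7, 2, 28, 2, 7, 2, 2, 86)] with period length k = 10.
k is even, so the fundamental solution of x^2 - 1884y^2 = 1 is (p_{k-1}, q_{k-1}) = (p_9, q_9); compute convergents through index 9.
Convergents (p_i = a_i*p_{i-1} + p_{i-2}, q_i = a_i*q_{i-1} + q_{i-2} with p_{-2}=0, p_{-1}=1, q_{-2}=1, q_{-1}=0):
  i=0: a_0=43, p_0 = 43*1 + 0 = 43, q_0 = 43*0 + 1 = 1.
  i=1: a_1=2, p_1 = 2*43 + 1 = 87, q_1 = 2*1 + 0 = 2.
  i=2: a_2=2, p_2 = 2*87 + 43 = 217, q_2 = 2*2 + 1 = 5.
  i=3: a_3=7, p_3 = 7*217 + 87 = 1606, q_3 = 7*5 + 2 = 37.
  i=4: a_4=2, p_4 = 2*1606 + 217 = 3429, q_4 = 2*37 + 5 = 79.
  i=5: a_5=28, p_5 = 28*3429 + 1606 = 97618, q_5 = 28*79 + 37 = 2249.
  i=6: a_6=2, p_6 = 2*97618 + 3429 = 198665, q_6 = 2*2249 + 79 = 4577.
  i=7: a_7=7, p_7 = 7*198665 + 97618 = 1488273, q_7 = 7*4577 + 2249 = 34288.
  i=8: a_8=2, p_8 = 2*1488273 + 198665 = 3175211, q_8 = 2*34288 + 4577 = 73153.
  i=9: a_9=2, p_9 = 2*3175211 + 1488273 = 7838695, q_9 = 2*73153 + 34288 = 180594.
Check: 7838695^2 - 1884*180594^2 = 61445139303025 - 61445139303024 = 1, so (x, y) = (7838695, 180594) solves the equation, and by the theorem it is the least positive solution.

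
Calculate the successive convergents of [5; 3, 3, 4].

5/1, 16/3, 53/10, 228/43

Using the convergent recurrence p_i = a_i*p_{i-1} + p_{i-2}, q_i = a_i*q_{i-1} + q_{i-2} with p_{-2}=0, p_{-1}=1, q_{-2}=1, q_{-1}=0:
  i=0: a_0=5, p_0 = 5*1 + 0 = 5, q_0 = 5*0 + 1 = 1.
  i=1: a_1=3, p_1 = 3*5 + 1 = 16, q_1 = 3*1 + 0 = 3.
  i=2: a_2=3, p_2 = 3*16 + 5 = 53, q_2 = 3*3 + 1 = 10.
  i=3: a_3=4, p_3 = 4*53 + 16 = 228, q_3 = 4*10 + 3 = 43.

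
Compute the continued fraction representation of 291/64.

[4; 1, 1, 4, 1, 5]

Run the Euclidean algorithm on 291 and 64; the successive quotients are the partial quotients a_0, a_1, ... (each step inverts the fractional part left over by the previous one):
  291 = 4*64 + 35, so a_0 = 4.
  64 = 1*35 + 29, so a_1 = 1.
  35 = 1*29 + 6, so a_2 = 1.
  29 = 4*6 + 5, so a_3 = 4.
  6 = 1*5 + 1, so a_4 = 1.
  5 = 5*1 + 0, so a_5 = 5.
The remainder reaches 0 after 6 divisions, so the expansion has 6 partial quotients, read off in order.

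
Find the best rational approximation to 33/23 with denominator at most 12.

10/7

Expand x = 33/23 as a continued fraction with the Euclidean algorithm:
  33 = 1*23 + 10, so a_0 = 1.
  23 = 2*10 + 3, so a_1 = 2.
  10 = 3*3 + 1, so a_2 = 3.
  3 = 3*1 + 0, so a_3 = 3.
so x = [1; 2, 3, 3].
Convergents (p_i = a_i*p_{i-1} + p_{i-2}, q_i = a_i*q_{i-1} + q_{i-2} with p_{-2}=0, p_{-1}=1, q_{-2}=1, q_{-1}=0), until the denominator exceeds 12:
  i=0: a_0=1, p_0 = 1*1 + 0 = 1, q_0 = 1*0 + 1 = 1.
  i=1: a_1=2, p_1 = 2*1 + 1 = 3, q_1 = 2*1 + 0 = 2.
  i=2: a_2=3, p_2 = 3*3 + 1 = 10, q_2 = 3*2 + 1 = 7.
  i=3: a_3=3, p_3 = 3*10 + 3 = 33, q_3 = 3*7 + 2 = 23.
q_3 = 23 > 12, so the last convergent with denominator <= 12 is p_2/q_2 = 10/7.
The closest fraction with denominator <= 12 is either p_2/q_2 or the intermediate fraction (k*p_2 + p_1)/(k*q_2 + q_1) with the largest k >= 1 whose denominator stays <= 12; these approach x as k grows, and every other convergent or intermediate fraction in range is farther away.
Largest k: floor((12 - q_1)/q_2) = floor((12 - 2)/7) = 1.
That gives (1*10 + 3)/(1*7 + 2) = 13/9.
Compare the errors: |x - 10/7| = |33*7 - 10*23|/(23*7) = 1/161, and |x - 13/9| = |33*9 - 13*23|/(23*9) = 2/207.
Cross-multiplying, 1*207 = 207 < 322 = 2*161, so 1/161 is smaller: the convergent 10/7 is closer to x than 13/9.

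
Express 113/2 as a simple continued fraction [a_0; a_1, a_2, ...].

Run the Euclidean algorithm on 113 and 2; the successive quotients are the partial quotients a_0, a_1, ... (each step inverts the fractional part left over by the previous one):
  113 = 56*2 + 1, so a_0 = 56.
  2 = 2*1 + 0, so a_1 = 2.
The remainder reaches 0 after 2 divisions, so the expansion has 2 partial quotients, read off in order.

[56; 2]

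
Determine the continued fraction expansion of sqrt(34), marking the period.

Write x_i = (sqrt(34) + m_i)/d_i with (m_0, d_0) = (0, 1). a_0 = floor(sqrt(34)) = 5, since 5^2 = 25 <= 34 < 36 = 6^2.
Iterate m_{i+1} = d_i*a_i - m_i, d_{i+1} = (34 - m_{i+1}^2)/d_i, a_{i+1} = floor((a_0 + m_{i+1})/d_{i+1}):
  m_1 = 1*5 - 0 = 5, d_1 = (34 - 5^2)/1 = 9/1 = 9, a_1 = floor((5 + 5)/9) = 1.
  m_2 = 9*1 - 5 = 4, d_2 = (34 - 4^2)/9 = 18/9 = 2, a_2 = floor((5 + 4)/2) = 4.
  m_3 = 2*4 - 4 = 4, d_3 = (34 - 4^2)/2 = 18/2 = 9, a_3 = floor((5 + 4)/9) = 1.
  m_4 = 9*1 - 4 = 5, d_4 = (34 - 5^2)/9 = 9/9 = 1, a_4 = floor((5 + 5)/1) = 10.
  m_5 = 1*10 - 5 = 5, d_5 = (34 - 5^2)/1 = 9/1 = 9: (m_5, d_5) = (m_1, d_1) = (5, 9), so from here the quotients repeat a_1, ..., a_4; the period length is 4.
Hence the expansion of sqrt(34) is a_0 = 5 followed by the repeating block 1, 4, 1, 10 (period 4).

[5; (1, 4, 1, 10)]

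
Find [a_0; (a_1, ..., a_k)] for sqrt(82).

[9; (18)]

Write x_i = (sqrt(82) + m_i)/d_i with (m_0, d_0) = (0, 1). a_0 = floor(sqrt(82)) = 9, since 9^2 = 81 <= 82 < 100 = 10^2.
Iterate m_{i+1} = d_i*a_i - m_i, d_{i+1} = (82 - m_{i+1}^2)/d_i, a_{i+1} = floor((a_0 + m_{i+1})/d_{i+1}):
  m_1 = 1*9 - 0 = 9, d_1 = (82 - 9^2)/1 = 1/1 = 1, a_1 = floor((9 + 9)/1) = 18.
  m_2 = 1*18 - 9 = 9, d_2 = (82 - 9^2)/1 = 1/1 = 1: (m_2, d_2) = (m_1, d_1) = (9, 1), so from here the quotient a_1 repeats; the period length is 1.
Hence the expansion of sqrt(82) is a_0 = 9 followed by the repeating block 18 (period 1).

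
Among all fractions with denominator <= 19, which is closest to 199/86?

37/16

Expand x = 199/86 as a continued fraction with the Euclidean algorithm:
  199 = 2*86 + 27, so a_0 = 2.
  86 = 3*27 + 5, so a_1 = 3.
  27 = 5*5 + 2, so a_2 = 5.
  5 = 2*2 + 1, so a_3 = 2.
  2 = 2*1 + 0, so a_4 = 2.
so x = [2; 3, 5, 2, 2].
Convergents (p_i = a_i*p_{i-1} + p_{i-2}, q_i = a_i*q_{i-1} + q_{i-2} with p_{-2}=0, p_{-1}=1, q_{-2}=1, q_{-1}=0), until the denominator exceeds 19:
  i=0: a_0=2, p_0 = 2*1 + 0 = 2, q_0 = 2*0 + 1 = 1.
  i=1: a_1=3, p_1 = 3*2 + 1 = 7, q_1 = 3*1 + 0 = 3.
  i=2: a_2=5, p_2 = 5*7 + 2 = 37, q_2 = 5*3 + 1 = 16.
  i=3: a_3=2, p_3 = 2*37 + 7 = 81, q_3 = 2*16 + 3 = 35.
q_3 = 35 > 19, so the last convergent with denominator <= 19 is p_2/q_2 = 37/16.
The closest fraction with denominator <= 19 is either p_2/q_2 or the intermediate fraction (k*p_2 + p_1)/(k*q_2 + q_1) with the largest k >= 1 whose denominator stays <= 19; these approach x as k grows, and every other convergent or intermediate fraction in range is farther away.
Largest k: floor((19 - q_1)/q_2) = floor((19 - 3)/16) = 1.
That gives (1*37 + 7)/(1*16 + 3) = 44/19.
Compare the errors: |x - 37/16| = |199*16 - 37*86|/(86*16) = 2/1376, and |x - 44/19| = |199*19 - 44*86|/(86*19) = 3/1634.
Cross-multiplying, 2*1634 = 3268 < 4128 = 3*1376, so 2/1376 is smaller: the convergent 37/16 is closer to x than 44/19.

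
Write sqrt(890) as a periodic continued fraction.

Write x_i = (sqrt(890) + m_i)/d_i with (m_0, d_0) = (0, 1). a_0 = floor(sqrt(890)) = 29, since 29^2 = 841 <= 890 < 900 = 30^2.
Iterate m_{i+1} = d_i*a_i - m_i, d_{i+1} = (890 - m_{i+1}^2)/d_i, a_{i+1} = floor((a_0 + m_{i+1})/d_{i+1}):
  m_1 = 1*29 - 0 = 29, d_1 = (890 - 29^2)/1 = 49/1 = 49, a_1 = floor((29 + 29)/49) = 1.
  m_2 = 49*1 - 29 = 20, d_2 = (890 - 20^2)/49 = 490/49 = 10, a_2 = floor((29 + 20)/10) = 4.
  m_3 = 10*4 - 20 = 20, d_3 = (890 - 20^2)/10 = 490/10 = 49, a_3 = floor((29 + 20)/49) = 1.
  m_4 = 49*1 - 20 = 29, d_4 = (890 - 29^2)/49 = 49/49 = 1, a_4 = floor((29 + 29)/1) = 58.
  m_5 = 1*58 - 29 = 29, d_5 = (890 - 29^2)/1 = 49/1 = 49: (m_5, d_5) = (m_1, d_1) = (29, 49), so from here the quotients repeat a_1, ..., a_4; the period length is 4.
Hence the expansion of sqrt(890) is a_0 = 29 followed by the repeating block 1, 4, 1, 58 (period 4).

[29; (1, 4, 1, 58)]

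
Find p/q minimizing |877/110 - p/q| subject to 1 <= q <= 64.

295/37

Expand x = 877/110 as a continued fraction with the Euclidean algorithm:
  877 = 7*110 + 107, so a_0 = 7.
  110 = 1*107 + 3, so a_1 = 1.
  107 = 35*3 + 2, so a_2 = 35.
  3 = 1*2 + 1, so a_3 = 1.
  2 = 2*1 + 0, so a_4 = 2.
so x = [7; 1, 35, 1, 2].
Convergents (p_i = a_i*p_{i-1} + p_{i-2}, q_i = a_i*q_{i-1} + q_{i-2} with p_{-2}=0, p_{-1}=1, q_{-2}=1, q_{-1}=0), until the denominator exceeds 64:
  i=0: a_0=7, p_0 = 7*1 + 0 = 7, q_0 = 7*0 + 1 = 1.
  i=1: a_1=1, p_1 = 1*7 + 1 = 8, q_1 = 1*1 + 0 = 1.
  i=2: a_2=35, p_2 = 35*8 + 7 = 287, q_2 = 35*1 + 1 = 36.
  i=3: a_3=1, p_3 = 1*287 + 8 = 295, q_3 = 1*36 + 1 = 37.
  i=4: a_4=2, p_4 = 2*295 + 287 = 877, q_4 = 2*37 + 36 = 110.
q_4 = 110 > 64, so the last convergent with denominator <= 64 is p_3/q_3 = 295/37.
The closest fraction with denominator <= 64 is either p_3/q_3 or the intermediate fraction (k*p_3 + p_2)/(k*q_3 + q_2) with the largest k >= 1 whose denominator stays <= 64; these approach x as k grows, and every other convergent or intermediate fraction in range is farther away.
Largest k: floor((64 - q_2)/q_3) = floor((64 - 36)/37) = 0.
Since k = 0, no intermediate fraction beyond p_3/q_3 has denominator <= 64, so the convergent 295/37 is the closest (its error is |877*37 - 295*110|/(110*37) = 1/4070).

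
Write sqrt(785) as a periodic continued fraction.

Write x_i = (sqrt(785) + m_i)/d_i with (m_0, d_0) = (0, 1). a_0 = floor(sqrt(785)) = 28, since 28^2 = 784 <= 785 < 841 = 29^2.
Iterate m_{i+1} = d_i*a_i - m_i, d_{i+1} = (785 - m_{i+1}^2)/d_i, a_{i+1} = floor((a_0 + m_{i+1})/d_{i+1}):
  m_1 = 1*28 - 0 = 28, d_1 = (785 - 28^2)/1 = 1/1 = 1, a_1 = floor((28 + 28)/1) = 56.
  m_2 = 1*56 - 28 = 28, d_2 = (785 - 28^2)/1 = 1/1 = 1: (m_2, d_2) = (m_1, d_1) = (28, 1), so from here the quotient a_1 repeats; the period length is 1.
Hence the expansion of sqrt(785) is a_0 = 28 followed by the repeating block 56 (period 1).

[28; (56)]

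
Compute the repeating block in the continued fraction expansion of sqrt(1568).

[39; (1, 1, 2, 19, 2, 1, 1, 78)]

Write x_i = (sqrt(1568) + m_i)/d_i with (m_0, d_0) = (0, 1). a_0 = floor(sqrt(1568)) = 39, since 39^2 = 1521 <= 1568 < 1600 = 40^2.
Iterate m_{i+1} = d_i*a_i - m_i, d_{i+1} = (1568 - m_{i+1}^2)/d_i, a_{i+1} = floor((a_0 + m_{i+1})/d_{i+1}):
  m_1 = 1*39 - 0 = 39, d_1 = (1568 - 39^2)/1 = 47/1 = 47, a_1 = floor((39 + 39)/47) = 1.
  m_2 = 47*1 - 39 = 8, d_2 = (1568 - 8^2)/47 = 1504/47 = 32, a_2 = floor((39 + 8)/32) = 1.
  m_3 = 32*1 - 8 = 24, d_3 = (1568 - 24^2)/32 = 992/32 = 31, a_3 = floor((39 + 24)/31) = 2.
  m_4 = 31*2 - 24 = 38, d_4 = (1568 - 38^2)/31 = 124/31 = 4, a_4 = floor((39 + 38)/4) = 19.
  m_5 = 4*19 - 38 = 38, d_5 = (1568 - 38^2)/4 = 124/4 = 31, a_5 = floor((39 + 38)/31) = 2.
  m_6 = 31*2 - 38 = 24, d_6 = (1568 - 24^2)/31 = 992/31 = 32, a_6 = floor((39 + 24)/32) = 1.
  m_7 = 32*1 - 24 = 8, d_7 = (1568 - 8^2)/32 = 1504/32 = 47, a_7 = floor((39 + 8)/47) = 1.
  m_8 = 47*1 - 8 = 39, d_8 = (1568 - 39^2)/47 = 47/47 = 1, a_8 = floor((39 + 39)/1) = 78.
  m_9 = 1*78 - 39 = 39, d_9 = (1568 - 39^2)/1 = 47/1 = 47: (m_9, d_9) = (m_1, d_1) = (39, 47), so from here the quotients repeat a_1, ..., a_8; the period length is 8.
Hence the expansion of sqrt(1568) is a_0 = 39 followed by the repeating block 1, 1, 2, 19, 2, 1, 1, 78 (period 8).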